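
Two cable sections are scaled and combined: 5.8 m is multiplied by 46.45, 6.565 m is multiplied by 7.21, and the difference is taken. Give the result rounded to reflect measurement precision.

2.2 × 10² m

5.8 × 46.45 = 269.41 → 2.7 × 10² m (2 s.f., last digit at the 10^1 place).
6.565 × 7.21 = 47.33365 → 47.3 m (3 s.f., last digit at the 10^-1 place).
Difference: 222.07635 m; keep the coarser place, 10^1.
Result: 2.2 × 10² m.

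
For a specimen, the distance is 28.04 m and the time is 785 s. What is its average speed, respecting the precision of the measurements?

average speed = 28.04 m ÷ 785 s = 0.0357197452229… m/s.
28.04 has 4 significant figures; 785 has 3.
Division/multiplication keeps the fewest: 3 significant figures.
Rounded: 0.0357 m/s.

0.0357 m/s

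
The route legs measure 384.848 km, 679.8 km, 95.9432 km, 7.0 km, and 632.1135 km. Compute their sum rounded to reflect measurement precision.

1799.7 km

384.848 km + 679.8 km + 95.9432 km + 7.0 km + 632.1135 km = 1799.7047 km.
Addition/subtraction keeps the fewest decimal places: 384.848 → 3 decimal places, 679.8 → 1 decimal place, 95.9432 → 4 decimal places, 7.0 → 1 decimal place, 632.1135 → 4 decimal places; limit is 1.
Rounded to 1 decimal place: 1799.7 km.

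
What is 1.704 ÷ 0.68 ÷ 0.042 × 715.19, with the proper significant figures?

1.704 ÷ 0.68 ÷ 0.042 × 715.19 = 42671…
Multiplication/division keeps the fewest significant figures: 1.704 → 4 s.f., 0.68 → 2 s.f., 0.042 → 2 s.f., 715.19 → 5 s.f.; limit is 2.
Rounded to 2 significant figures: 4.3 × 10⁴.

4.3 × 10⁴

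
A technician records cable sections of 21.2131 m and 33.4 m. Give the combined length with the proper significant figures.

21.2131 m + 33.4 m = 54.6131 m.
Addition/subtraction keeps the fewest decimal places: 21.2131 → 4 decimal places, 33.4 → 1 decimal place; limit is 1.
Rounded to 1 decimal place: 54.6 m.

54.6 m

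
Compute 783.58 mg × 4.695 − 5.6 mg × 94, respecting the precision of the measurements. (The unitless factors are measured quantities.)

3.15 × 10³ mg

783.58 × 4.695 = 3678.9081 → 3679 mg (4 s.f., last digit at the 10^0 place).
5.6 × 94 = 526.4 → 5.3 × 10² mg (2 s.f., last digit at the 10^1 place).
Difference: 3152.5081 mg; keep the coarser place, 10^1.
Result: 3.15 × 10³ mg.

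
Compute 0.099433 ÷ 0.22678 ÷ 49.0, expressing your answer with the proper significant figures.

0.099433 ÷ 0.22678 ÷ 49.0 = 0.00894807698192…
Multiplication/division keeps the fewest significant figures: 0.099433 → 5 s.f., 0.22678 → 5 s.f., 49.0 → 3 s.f.; limit is 3.
Rounded to 3 significant figures: 0.00895.

0.00895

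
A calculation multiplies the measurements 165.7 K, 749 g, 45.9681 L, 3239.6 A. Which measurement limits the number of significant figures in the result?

165.7 K → 4 s.f.; 749 g → 3 s.f.; 45.9681 L → 6 s.f.; 3239.6 A → 5 s.f.
The fewest is 3 significant figures, from 749 g.

749 g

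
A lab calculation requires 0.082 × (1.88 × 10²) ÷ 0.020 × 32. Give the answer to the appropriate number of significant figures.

2.5 × 10⁴

0.082 × (1.88 × 10²) ÷ 0.020 × 32 = 24665.6
Multiplication/division keeps the fewest significant figures: 0.082 → 2 s.f., 1.88 × 10² → 3 s.f., 0.020 → 2 s.f., 32 → 2 s.f.; limit is 2.
Rounded to 2 significant figures: 2.5 × 10⁴.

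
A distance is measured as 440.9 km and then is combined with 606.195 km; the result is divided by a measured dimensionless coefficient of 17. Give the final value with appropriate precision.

62 km

440.9 km + 606.195 km = 1047.095 km; the sum is limited to 1 decimal place (5 s.f.).
Carrying full precision, 1047.095 ÷ 17 = 61.5938235294… km; 17 has 2 s.f., so the result keeps min(5, 2) = 2 s.f.
Rounded to 2 significant figures: 62 km.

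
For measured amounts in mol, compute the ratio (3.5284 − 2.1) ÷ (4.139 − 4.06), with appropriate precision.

2 × 10¹

3.5284 − 2.1 = 1.4284, limited to 1 d.p. → 2 s.f.; 4.139 − 4.06 = 0.079, limited to 2 d.p. → 1 s.f.
Carrying full precision, 1.4284 ÷ 0.079 = 18.0810126582…; keep min(2, 1) = 1 s.f.
Rounded to 1 significant figure: 2 × 10¹.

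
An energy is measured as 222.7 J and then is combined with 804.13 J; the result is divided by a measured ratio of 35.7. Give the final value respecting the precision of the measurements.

28.8 J

222.7 J + 804.13 J = 1026.83 J; the sum is limited to 1 decimal place (5 s.f.).
Carrying full precision, 1026.83 ÷ 35.7 = 28.762745098… J; 35.7 has 3 s.f., so the result keeps min(5, 3) = 3 s.f.
Rounded to 3 significant figures: 28.8 J.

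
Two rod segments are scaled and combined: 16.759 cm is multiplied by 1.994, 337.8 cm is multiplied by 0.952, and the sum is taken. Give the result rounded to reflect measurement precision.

16.759 × 1.994 = 33.417446 → 33.42 cm (4 s.f., last digit at the 10^-2 place).
337.8 × 0.952 = 321.5856 → 322 cm (3 s.f., last digit at the 10^0 place).
Sum: 355.003046 cm; keep the coarser place, 10^0.
Result: 355 cm.

355 cm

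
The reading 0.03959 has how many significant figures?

4

0.03959: leading zeros are not significant.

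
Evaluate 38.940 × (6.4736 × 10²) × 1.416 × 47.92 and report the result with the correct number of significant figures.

38.940 × (6.4736 × 10²) × 1.416 × 47.92 = 1710495.24414…
Multiplication/division keeps the fewest significant figures: 38.940 → 5 s.f., 6.4736 × 10² → 5 s.f., 1.416 → 4 s.f., 47.92 → 4 s.f.; limit is 4.
Rounded to 4 significant figures: 1.710 × 10⁶.

1.710 × 10⁶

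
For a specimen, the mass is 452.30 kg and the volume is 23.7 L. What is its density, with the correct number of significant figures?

density = 452.30 kg ÷ 23.7 L = 19.0843881857… kg/L.
452.30 has 5 significant figures; 23.7 has 3.
Division/multiplication keeps the fewest: 3 significant figures.
Rounded: 19.1 kg/L.

19.1 kg/L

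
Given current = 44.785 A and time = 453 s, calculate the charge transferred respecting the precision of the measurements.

2.03 × 10⁴ C

charge transferred = 44.785 A × 453 s = 20287.605 C.
44.785 has 5 significant figures; 453 has 3.
Division/multiplication keeps the fewest: 3 significant figures.
Rounded: 2.03 × 10⁴ C.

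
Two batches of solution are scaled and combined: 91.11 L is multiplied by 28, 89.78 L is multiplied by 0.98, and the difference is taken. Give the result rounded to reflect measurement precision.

2.5 × 10^3 L

91.11 × 28 = 2551.08 → 2.6 × 10^3 L (2 s.f., last digit at the 10^2 place).
89.78 × 0.98 = 87.9844 → 88 L (2 s.f., last digit at the 10^0 place).
Difference: 2463.0956 L; keep the coarser place, 10^2.
Result: 2.5 × 10^3 L.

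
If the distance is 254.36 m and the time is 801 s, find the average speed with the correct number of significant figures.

0.318 m/s

average speed = 254.36 m ÷ 801 s = 0.317553058677… m/s.
254.36 has 5 significant figures; 801 has 3.
Division/multiplication keeps the fewest: 3 significant figures.
Rounded: 0.318 m/s.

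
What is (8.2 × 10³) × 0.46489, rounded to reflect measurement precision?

3.8 × 10³

(8.2 × 10³) × 0.46489 = 3812.098
Multiplication/division keeps the fewest significant figures: 8.2 × 10³ → 2 s.f., 0.46489 → 5 s.f.; limit is 2.
Rounded to 2 significant figures: 3.8 × 10³.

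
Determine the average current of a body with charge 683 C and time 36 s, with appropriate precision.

19 A

average current = 683 C ÷ 36 s = 18.9722222222… A.
683 has 3 significant figures; 36 has 2.
Division/multiplication keeps the fewest: 2 significant figures.
Rounded: 19 A.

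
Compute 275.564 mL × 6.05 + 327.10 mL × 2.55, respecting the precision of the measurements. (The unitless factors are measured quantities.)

275.564 × 6.05 = 1667.1622 → 1.67 × 10^3 mL (3 s.f., last digit at the 10^1 place).
327.10 × 2.55 = 834.105 → 834 mL (3 s.f., last digit at the 10^0 place).
Sum: 2501.2672 mL; keep the coarser place, 10^1.
Result: 2.50 × 10^3 mL.

2.50 × 10^3 mL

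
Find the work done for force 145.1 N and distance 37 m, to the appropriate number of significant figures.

5.4 × 10³ J

work done = 145.1 N × 37 m = 5368.7 J.
145.1 has 4 significant figures; 37 has 2.
Division/multiplication keeps the fewest: 2 significant figures.
Rounded: 5.4 × 10³ J.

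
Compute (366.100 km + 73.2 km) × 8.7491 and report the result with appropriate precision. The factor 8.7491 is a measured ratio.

366.100 km + 73.2 km = 439.300 km; the sum is limited to 1 decimal place (4 s.f.).
Carrying full precision, 439.300 × 8.7491 = 3843.47963 km; 8.7491 has 5 s.f., so the result keeps min(4, 5) = 4 s.f.
Rounded to 4 significant figures: 3843 km.

3843 km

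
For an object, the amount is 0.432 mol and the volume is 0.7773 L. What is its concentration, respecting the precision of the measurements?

concentration = 0.432 mol ÷ 0.7773 L = 0.555769972983… mol/L.
0.432 has 3 significant figures; 0.7773 has 4.
Division/multiplication keeps the fewest: 3 significant figures.
Rounded: 0.556 mol/L.

0.556 mol/L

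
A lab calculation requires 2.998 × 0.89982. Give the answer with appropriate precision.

2.998 × 0.89982 = 2.69766036
Multiplication/division keeps the fewest significant figures: 2.998 → 4 s.f., 0.89982 → 5 s.f.; limit is 4.
Rounded to 4 significant figures: 2.698.

2.698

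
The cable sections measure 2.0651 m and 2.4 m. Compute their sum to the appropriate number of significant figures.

2.0651 m + 2.4 m = 4.4651 m.
Addition/subtraction keeps the fewest decimal places: 2.0651 → 4 decimal places, 2.4 → 1 decimal place; limit is 1.
Rounded to 1 decimal place: 4.5 m.

4.5 m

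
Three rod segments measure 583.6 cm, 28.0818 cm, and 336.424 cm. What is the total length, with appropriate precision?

583.6 cm + 28.0818 cm + 336.424 cm = 948.1058 cm.
Addition/subtraction keeps the fewest decimal places: 583.6 → 1 decimal place, 28.0818 → 4 decimal places, 336.424 → 3 decimal places; limit is 1.
Rounded to 1 decimal place: 948.1 cm.

948.1 cm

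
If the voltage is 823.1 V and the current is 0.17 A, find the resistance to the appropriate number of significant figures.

resistance = 823.1 V ÷ 0.17 A = 4841.76470588… Ω.
823.1 has 4 significant figures; 0.17 has 2.
Division/multiplication keeps the fewest: 2 significant figures.
Rounded: 4.8 × 10³ Ω.

4.8 × 10³ Ω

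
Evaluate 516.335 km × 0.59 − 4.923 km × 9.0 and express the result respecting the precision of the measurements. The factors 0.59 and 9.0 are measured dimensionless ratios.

2.6 × 10² km

516.335 × 0.59 = 304.63765 → 3.0 × 10² km (2 s.f., last digit at the 10^1 place).
4.923 × 9.0 = 44.307 → 44 km (2 s.f., last digit at the 10^0 place).
Difference: 260.33065 km; keep the coarser place, 10^1.
Result: 2.6 × 10² km.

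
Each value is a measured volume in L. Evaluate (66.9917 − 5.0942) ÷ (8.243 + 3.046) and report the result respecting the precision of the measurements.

66.9917 − 5.0942 = 61.8975, limited to 4 d.p. → 6 s.f.; 8.243 + 3.046 = 11.289, limited to 3 d.p. → 5 s.f.
Carrying full precision, 61.8975 ÷ 11.289 = 5.48299229338…; keep min(6, 5) = 5 s.f.
Rounded to 5 significant figures: 5.4830.

5.4830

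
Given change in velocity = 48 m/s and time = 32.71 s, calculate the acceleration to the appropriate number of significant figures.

1.5 m/s²

acceleration = 48 m/s ÷ 32.71 s = 1.4674411495… m/s².
48 has 2 significant figures; 32.71 has 4.
Division/multiplication keeps the fewest: 2 significant figures.
Rounded: 1.5 m/s².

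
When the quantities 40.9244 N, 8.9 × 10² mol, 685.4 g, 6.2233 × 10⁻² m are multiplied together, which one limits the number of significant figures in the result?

40.9244 N → 6 s.f.; 8.9 × 10² mol → 2 s.f.; 685.4 g → 4 s.f.; 6.2233 × 10⁻² m → 5 s.f.
The fewest is 2 significant figures, from 8.9 × 10² mol.

8.9 × 10² mol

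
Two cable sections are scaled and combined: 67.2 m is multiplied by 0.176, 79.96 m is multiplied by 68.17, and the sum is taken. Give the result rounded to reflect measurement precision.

5.463 × 10³ m

67.2 × 0.176 = 11.8272 → 11.8 m (3 s.f., last digit at the 10^-1 place).
79.96 × 68.17 = 5450.8732 → 5451 m (4 s.f., last digit at the 10^0 place).
Sum: 5462.7004 m; keep the coarser place, 10^0.
Result: 5.463 × 10³ m.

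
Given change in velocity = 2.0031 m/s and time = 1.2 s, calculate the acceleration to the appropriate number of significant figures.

acceleration = 2.0031 m/s ÷ 1.2 s = 1.66925 m/s².
2.0031 has 5 significant figures; 1.2 has 2.
Division/multiplication keeps the fewest: 2 significant figures.
Rounded: 1.7 m/s².

1.7 m/s²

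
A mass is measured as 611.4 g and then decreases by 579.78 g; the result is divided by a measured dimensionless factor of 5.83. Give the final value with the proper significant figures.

5.42 g

611.4 g − 579.78 g = 31.62 g; the difference is limited to 1 decimal place (3 s.f.).
Carrying full precision, 31.62 ÷ 5.83 = 5.42367066895… g; 5.83 has 3 s.f., so the result keeps min(3, 3) = 3 s.f.
Rounded to 3 significant figures: 5.42 g.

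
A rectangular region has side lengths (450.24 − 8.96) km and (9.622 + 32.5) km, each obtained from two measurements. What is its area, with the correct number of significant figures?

450.24 − 8.96 = 441.28, limited to 2 d.p. → 5 s.f.; 9.622 + 32.5 = 42.122, limited to 1 d.p. → 3 s.f.
Carrying full precision, 441.28 × 42.122 = 18587.59616; keep min(5, 3) = 3 s.f.
Rounded to 3 significant figures: 1.86 × 10^4 km².

1.86 × 10^4 km²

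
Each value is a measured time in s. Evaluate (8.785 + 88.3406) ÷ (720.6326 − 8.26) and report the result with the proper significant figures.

8.785 + 88.3406 = 97.1256, limited to 3 d.p. → 5 s.f.; 720.6326 − 8.26 = 712.3726, limited to 2 d.p. → 5 s.f.
Carrying full precision, 97.1256 ÷ 712.3726 = 0.136341010308…; keep min(5, 5) = 5 s.f.
Rounded to 5 significant figures: 0.13634.

0.13634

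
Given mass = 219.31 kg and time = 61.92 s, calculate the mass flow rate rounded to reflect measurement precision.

3.542 kg/s

mass flow rate = 219.31 kg ÷ 61.92 s = 3.54182816537… kg/s.
219.31 has 5 significant figures; 61.92 has 4.
Division/multiplication keeps the fewest: 4 significant figures.
Rounded: 3.542 kg/s.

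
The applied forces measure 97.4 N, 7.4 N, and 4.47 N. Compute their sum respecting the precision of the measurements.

97.4 N + 7.4 N + 4.47 N = 109.27 N.
Addition/subtraction keeps the fewest decimal places: 97.4 → 1 decimal place, 7.4 → 1 decimal place, 4.47 → 2 decimal places; limit is 1.
Rounded to 1 decimal place: 109.3 N.

109.3 N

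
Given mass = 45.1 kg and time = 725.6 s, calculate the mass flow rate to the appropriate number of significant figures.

mass flow rate = 45.1 kg ÷ 725.6 s = 0.0621554575524… kg/s.
45.1 has 3 significant figures; 725.6 has 4.
Division/multiplication keeps the fewest: 3 significant figures.
Rounded: 0.0622 kg/s.

0.0622 kg/s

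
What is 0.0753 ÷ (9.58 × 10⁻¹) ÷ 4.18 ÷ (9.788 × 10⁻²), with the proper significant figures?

1.92 × 10⁻¹

0.0753 ÷ (9.58 × 10⁻¹) ÷ 4.18 ÷ (9.788 × 10⁻²) = 0.192114092956…
Multiplication/division keeps the fewest significant figures: 0.0753 → 3 s.f., 9.58 × 10⁻¹ → 3 s.f., 4.18 → 3 s.f., 9.788 × 10⁻² → 4 s.f.; limit is 3.
Rounded to 3 significant figures: 1.92 × 10⁻¹.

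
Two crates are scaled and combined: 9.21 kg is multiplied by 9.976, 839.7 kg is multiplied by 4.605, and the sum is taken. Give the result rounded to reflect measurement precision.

9.21 × 9.976 = 91.87896 → 91.9 kg (3 s.f., last digit at the 10^-1 place).
839.7 × 4.605 = 3866.8185 → 3867 kg (4 s.f., last digit at the 10^0 place).
Sum: 3958.69746 kg; keep the coarser place, 10^0.
Result: 3959 kg.

3959 kg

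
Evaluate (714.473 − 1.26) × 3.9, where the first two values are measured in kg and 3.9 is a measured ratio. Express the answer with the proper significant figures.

2.8 × 10^3 kg

714.473 kg − 1.26 kg = 713.213 kg; the difference is limited to 2 decimal places (5 s.f.).
Carrying full precision, 713.213 × 3.9 = 2781.5307 kg; 3.9 has 2 s.f., so the result keeps min(5, 2) = 2 s.f.
Rounded to 2 significant figures: 2.8 × 10^3 kg.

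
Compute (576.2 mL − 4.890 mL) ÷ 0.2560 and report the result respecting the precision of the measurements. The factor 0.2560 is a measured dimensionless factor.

576.2 mL − 4.890 mL = 571.310 mL; the difference is limited to 1 decimal place (4 s.f.).
Carrying full precision, 571.310 ÷ 0.2560 = 2231.6796875 mL; 0.2560 has 4 s.f., so the result keeps min(4, 4) = 4 s.f.
Rounded to 4 significant figures: 2232 mL.

2232 mL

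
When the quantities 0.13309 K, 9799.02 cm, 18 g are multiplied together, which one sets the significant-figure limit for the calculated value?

18 g

0.13309 K → 5 s.f.; 9799.02 cm → 6 s.f.; 18 g → 2 s.f.
The fewest is 2 significant figures, from 18 g.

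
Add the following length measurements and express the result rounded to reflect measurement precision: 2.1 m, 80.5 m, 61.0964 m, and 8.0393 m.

151.7 m

2.1 m + 80.5 m + 61.0964 m + 8.0393 m = 151.7357 m.
Addition/subtraction keeps the fewest decimal places: 2.1 → 1 decimal place, 80.5 → 1 decimal place, 61.0964 → 4 decimal places, 8.0393 → 4 decimal places; limit is 1.
Rounded to 1 decimal place: 151.7 m.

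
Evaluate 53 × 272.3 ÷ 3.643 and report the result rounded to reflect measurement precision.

4.0 × 10³

53 × 272.3 ÷ 3.643 = 3961.5426846…
Multiplication/division keeps the fewest significant figures: 53 → 2 s.f., 272.3 → 4 s.f., 3.643 → 4 s.f.; limit is 2.
Rounded to 2 significant figures: 4.0 × 10³.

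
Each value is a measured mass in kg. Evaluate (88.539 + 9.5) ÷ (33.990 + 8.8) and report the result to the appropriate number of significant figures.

2.29

88.539 + 9.5 = 98.039, limited to 1 d.p. → 3 s.f.; 33.990 + 8.8 = 42.790, limited to 1 d.p. → 3 s.f.
Carrying full precision, 98.039 ÷ 42.790 = 2.29116616032…; keep min(3, 3) = 3 s.f.
Rounded to 3 significant figures: 2.29.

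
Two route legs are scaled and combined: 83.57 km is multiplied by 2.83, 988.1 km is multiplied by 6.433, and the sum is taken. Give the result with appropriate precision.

6.593 × 10^3 km

83.57 × 2.83 = 236.5031 → 237 km (3 s.f., last digit at the 10^0 place).
988.1 × 6.433 = 6356.4473 → 6356 km (4 s.f., last digit at the 10^0 place).
Sum: 6592.9504 km; keep the coarser place, 10^0.
Result: 6.593 × 10^3 km.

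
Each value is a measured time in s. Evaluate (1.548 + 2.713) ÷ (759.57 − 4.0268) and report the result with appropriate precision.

0.005640

1.548 + 2.713 = 4.261, limited to 3 d.p. → 4 s.f.; 759.57 − 4.0268 = 755.5432, limited to 2 d.p. → 5 s.f.
Carrying full precision, 4.261 ÷ 755.5432 = 0.00563965104841…; keep min(4, 5) = 4 s.f.
Rounded to 4 significant figures: 0.005640.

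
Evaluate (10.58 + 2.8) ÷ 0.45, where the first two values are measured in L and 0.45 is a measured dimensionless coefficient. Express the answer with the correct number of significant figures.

30. L

10.58 L + 2.8 L = 13.38 L; the sum is limited to 1 decimal place (3 s.f.).
Carrying full precision, 13.38 ÷ 0.45 = 29.7333333333… L; 0.45 has 2 s.f., so the result keeps min(3, 2) = 2 s.f.
Rounded to 2 significant figures: 30. L.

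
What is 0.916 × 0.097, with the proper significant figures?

0.916 × 0.097 = 0.088852
Multiplication/division keeps the fewest significant figures: 0.916 → 3 s.f., 0.097 → 2 s.f.; limit is 2.
Rounded to 2 significant figures: 0.089.

0.089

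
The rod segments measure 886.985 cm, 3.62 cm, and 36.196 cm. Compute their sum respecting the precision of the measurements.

9.2680 × 10^2 cm

886.985 cm + 3.62 cm + 36.196 cm = 926.801 cm.
Addition/subtraction keeps the fewest decimal places: 886.985 → 3 decimal places, 3.62 → 2 decimal places, 36.196 → 3 decimal places; limit is 2.
Rounded to 2 decimal places: 9.2680 × 10^2 cm.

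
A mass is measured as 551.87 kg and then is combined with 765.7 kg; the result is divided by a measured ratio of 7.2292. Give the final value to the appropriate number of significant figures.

551.87 kg + 765.7 kg = 1317.57 kg; the sum is limited to 1 decimal place (5 s.f.).
Carrying full precision, 1317.57 ÷ 7.2292 = 182.256681237… kg; 7.2292 has 5 s.f., so the result keeps min(5, 5) = 5 s.f.
Rounded to 5 significant figures: 182.26 kg.

182.26 kg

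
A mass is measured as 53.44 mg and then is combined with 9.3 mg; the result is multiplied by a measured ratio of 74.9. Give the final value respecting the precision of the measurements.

4.70 × 10^3 mg

53.44 mg + 9.3 mg = 62.74 mg; the sum is limited to 1 decimal place (3 s.f.).
Carrying full precision, 62.74 × 74.9 = 4699.226 mg; 74.9 has 3 s.f., so the result keeps min(3, 3) = 3 s.f.
Rounded to 3 significant figures: 4.70 × 10^3 mg.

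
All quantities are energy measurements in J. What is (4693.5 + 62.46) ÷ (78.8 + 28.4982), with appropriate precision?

44.32

4693.5 + 62.46 = 4755.96, limited to 1 d.p. → 5 s.f.; 78.8 + 28.4982 = 107.2982, limited to 1 d.p. → 4 s.f.
Carrying full precision, 4755.96 ÷ 107.2982 = 44.3246951021…; keep min(5, 4) = 4 s.f.
Rounded to 4 significant figures: 44.32.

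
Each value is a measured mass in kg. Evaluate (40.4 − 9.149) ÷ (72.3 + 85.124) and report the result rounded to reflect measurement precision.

40.4 − 9.149 = 31.251, limited to 1 d.p. → 3 s.f.; 72.3 + 85.124 = 157.424, limited to 1 d.p. → 4 s.f.
Carrying full precision, 31.251 ÷ 157.424 = 0.198514838906…; keep min(3, 4) = 3 s.f.
Rounded to 3 significant figures: 1.99 × 10^-1.

1.99 × 10^-1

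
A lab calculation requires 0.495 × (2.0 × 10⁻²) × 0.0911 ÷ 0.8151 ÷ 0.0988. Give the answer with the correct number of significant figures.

0.495 × (2.0 × 10⁻²) × 0.0911 ÷ 0.8151 ÷ 0.0988 = 0.011199167336…
Multiplication/division keeps the fewest significant figures: 0.495 → 3 s.f., 2.0 × 10⁻² → 2 s.f., 0.0911 → 3 s.f., 0.8151 → 4 s.f., 0.0988 → 3 s.f.; limit is 2.
Rounded to 2 significant figures: 0.011.

0.011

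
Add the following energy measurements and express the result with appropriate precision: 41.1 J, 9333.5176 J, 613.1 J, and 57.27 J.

10045.0 J

41.1 J + 9333.5176 J + 613.1 J + 57.27 J = 10044.9876 J.
Addition/subtraction keeps the fewest decimal places: 41.1 → 1 decimal place, 9333.5176 → 4 decimal places, 613.1 → 1 decimal place, 57.27 → 2 decimal places; limit is 1.
Rounded to 1 decimal place: 10045.0 J.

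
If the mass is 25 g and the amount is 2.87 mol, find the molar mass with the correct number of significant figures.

8.7 g/mol

molar mass = 25 g ÷ 2.87 mol = 8.71080139373… g/mol.
25 has 2 significant figures; 2.87 has 3.
Division/multiplication keeps the fewest: 2 significant figures.
Rounded: 8.7 g/mol.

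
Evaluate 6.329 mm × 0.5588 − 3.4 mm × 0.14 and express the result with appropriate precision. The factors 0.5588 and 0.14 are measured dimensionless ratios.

6.329 × 0.5588 = 3.5366452 → 3.537 mm (4 s.f., last digit at the 10^-3 place).
3.4 × 0.14 = 0.476 → 0.48 mm (2 s.f., last digit at the 10^-2 place).
Difference: 3.0606452 mm; keep the coarser place, 10^-2.
Result: 3.06 mm.

3.06 mm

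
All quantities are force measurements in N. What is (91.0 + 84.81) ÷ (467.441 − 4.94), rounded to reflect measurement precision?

91.0 + 84.81 = 175.81, limited to 1 d.p. → 4 s.f.; 467.441 − 4.94 = 462.501, limited to 2 d.p. → 5 s.f.
Carrying full precision, 175.81 ÷ 462.501 = 0.380128907829…; keep min(4, 5) = 4 s.f.
Rounded to 4 significant figures: 0.3801.

0.3801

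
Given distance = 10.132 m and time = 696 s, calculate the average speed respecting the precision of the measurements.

0.0146 m/s

average speed = 10.132 m ÷ 696 s = 0.0145574712644… m/s.
10.132 has 5 significant figures; 696 has 3.
Division/multiplication keeps the fewest: 3 significant figures.
Rounded: 0.0146 m/s.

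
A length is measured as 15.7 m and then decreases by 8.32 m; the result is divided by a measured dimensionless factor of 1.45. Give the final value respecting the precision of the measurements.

15.7 m − 8.32 m = 7.38 m; the difference is limited to 1 decimal place (2 s.f.).
Carrying full precision, 7.38 ÷ 1.45 = 5.08965517241… m; 1.45 has 3 s.f., so the result keeps min(2, 3) = 2 s.f.
Rounded to 2 significant figures: 5.1 m.

5.1 m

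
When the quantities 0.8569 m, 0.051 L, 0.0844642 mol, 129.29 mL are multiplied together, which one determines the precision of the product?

0.051 L

0.8569 m → 4 s.f.; 0.051 L → 2 s.f.; 0.0844642 mol → 6 s.f.; 129.29 mL → 5 s.f.
The fewest is 2 significant figures, from 0.051 L.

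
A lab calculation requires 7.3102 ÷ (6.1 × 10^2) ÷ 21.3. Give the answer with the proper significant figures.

7.3102 ÷ (6.1 × 10^2) ÷ 21.3 = 0.0005626260294…
Multiplication/division keeps the fewest significant figures: 7.3102 → 5 s.f., 6.1 × 10^2 → 2 s.f., 21.3 → 3 s.f.; limit is 2.
Rounded to 2 significant figures: 5.6 × 10^-4.

5.6 × 10^-4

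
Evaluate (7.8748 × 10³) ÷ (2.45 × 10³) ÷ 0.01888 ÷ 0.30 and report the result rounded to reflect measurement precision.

5.7 × 10²

(7.8748 × 10³) ÷ (2.45 × 10³) ÷ 0.01888 ÷ 0.30 = 567.479534187…
Multiplication/division keeps the fewest significant figures: 7.8748 × 10³ → 5 s.f., 2.45 × 10³ → 3 s.f., 0.01888 → 4 s.f., 0.30 → 2 s.f.; limit is 2.
Rounded to 2 significant figures: 5.7 × 10².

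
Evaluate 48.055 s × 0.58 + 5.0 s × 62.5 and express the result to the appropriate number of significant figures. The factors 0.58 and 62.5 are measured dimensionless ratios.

3.4 × 10² s

48.055 × 0.58 = 27.8719 → 28 s (2 s.f., last digit at the 10^0 place).
5.0 × 62.5 = 312.5 → 3.1 × 10² s (2 s.f., last digit at the 10^1 place).
Sum: 340.3719 s; keep the coarser place, 10^1.
Result: 3.4 × 10² s.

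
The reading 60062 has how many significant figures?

60062: zeros between nonzero digits are significant.

5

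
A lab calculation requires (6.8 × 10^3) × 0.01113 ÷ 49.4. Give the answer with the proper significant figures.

(6.8 × 10^3) × 0.01113 ÷ 49.4 = 1.53206477733…
Multiplication/division keeps the fewest significant figures: 6.8 × 10^3 → 2 s.f., 0.01113 → 4 s.f., 49.4 → 3 s.f.; limit is 2.
Rounded to 2 significant figures: 1.5.

1.5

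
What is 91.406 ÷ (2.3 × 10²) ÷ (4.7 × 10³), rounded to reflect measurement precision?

91.406 ÷ (2.3 × 10²) ÷ (4.7 × 10³) = 0.0000845568917669…
Multiplication/division keeps the fewest significant figures: 91.406 → 5 s.f., 2.3 × 10² → 2 s.f., 4.7 × 10³ → 2 s.f.; limit is 2.
Rounded to 2 significant figures: 8.5 × 10⁻⁵.

8.5 × 10⁻⁵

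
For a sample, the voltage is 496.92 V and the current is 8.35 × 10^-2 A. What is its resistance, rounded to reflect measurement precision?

resistance = 496.92 V ÷ 8.35 × 10^-2 A = 5951.13772455… Ω.
496.92 has 5 significant figures; 8.35 × 10^-2 has 3.
Division/multiplication keeps the fewest: 3 significant figures.
Rounded: 5.95 × 10^3 Ω.

5.95 × 10^3 Ω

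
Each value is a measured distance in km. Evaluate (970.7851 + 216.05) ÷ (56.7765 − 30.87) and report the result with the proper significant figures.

45.81

970.7851 + 216.05 = 1186.8351, limited to 2 d.p. → 6 s.f.; 56.7765 − 30.87 = 25.9065, limited to 2 d.p. → 4 s.f.
Carrying full precision, 1186.8351 ÷ 25.9065 = 45.8122517515…; keep min(6, 4) = 4 s.f.
Rounded to 4 significant figures: 45.81.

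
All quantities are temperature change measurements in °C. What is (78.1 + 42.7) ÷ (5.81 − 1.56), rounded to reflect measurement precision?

78.1 + 42.7 = 120.8, limited to 1 d.p. → 4 s.f.; 5.81 − 1.56 = 4.25, limited to 2 d.p. → 3 s.f.
Carrying full precision, 120.8 ÷ 4.25 = 28.4235294118…; keep min(4, 3) = 3 s.f.
Rounded to 3 significant figures: 28.4.

28.4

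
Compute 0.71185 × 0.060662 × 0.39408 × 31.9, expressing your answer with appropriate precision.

0.71185 × 0.060662 × 0.39408 × 31.9 = 0.542850561825…
Multiplication/division keeps the fewest significant figures: 0.71185 → 5 s.f., 0.060662 → 5 s.f., 0.39408 → 5 s.f., 31.9 → 3 s.f.; limit is 3.
Rounded to 3 significant figures: 0.543.

0.543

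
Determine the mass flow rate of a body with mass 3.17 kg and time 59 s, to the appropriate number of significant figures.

mass flow rate = 3.17 kg ÷ 59 s = 0.0537288135593… kg/s.
3.17 has 3 significant figures; 59 has 2.
Division/multiplication keeps the fewest: 2 significant figures.
Rounded: 0.054 kg/s.

0.054 kg/s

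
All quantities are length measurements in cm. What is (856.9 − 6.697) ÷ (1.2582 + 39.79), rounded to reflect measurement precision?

856.9 − 6.697 = 850.203, limited to 1 d.p. → 4 s.f.; 1.2582 + 39.79 = 41.0482, limited to 2 d.p. → 4 s.f.
Carrying full precision, 850.203 ÷ 41.0482 = 20.7123089441…; keep min(4, 4) = 4 s.f.
Rounded to 4 significant figures: 20.71.

20.71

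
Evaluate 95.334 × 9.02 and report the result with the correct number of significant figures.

95.334 × 9.02 = 859.91268
Multiplication/division keeps the fewest significant figures: 95.334 → 5 s.f., 9.02 → 3 s.f.; limit is 3.
Rounded to 3 significant figures: 860.

860.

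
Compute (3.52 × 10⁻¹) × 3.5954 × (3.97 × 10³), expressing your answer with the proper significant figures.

(3.52 × 10⁻¹) × 3.5954 × (3.97 × 10³) = 5024.355776
Multiplication/division keeps the fewest significant figures: 3.52 × 10⁻¹ → 3 s.f., 3.5954 → 5 s.f., 3.97 × 10³ → 3 s.f.; limit is 3.
Rounded to 3 significant figures: 5.02 × 10³.

5.02 × 10³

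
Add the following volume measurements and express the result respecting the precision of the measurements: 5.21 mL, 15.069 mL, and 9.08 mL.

5.21 mL + 15.069 mL + 9.08 mL = 29.359 mL.
Addition/subtraction keeps the fewest decimal places: 5.21 → 2 decimal places, 15.069 → 3 decimal places, 9.08 → 2 decimal places; limit is 2.
Rounded to 2 decimal places: 29.36 mL.

29.36 mL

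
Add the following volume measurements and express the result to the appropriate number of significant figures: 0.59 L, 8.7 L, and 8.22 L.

17.5 L

0.59 L + 8.7 L + 8.22 L = 17.51 L.
Addition/subtraction keeps the fewest decimal places: 0.59 → 2 decimal places, 8.7 → 1 decimal place, 8.22 → 2 decimal places; limit is 1.
Rounded to 1 decimal place: 17.5 L.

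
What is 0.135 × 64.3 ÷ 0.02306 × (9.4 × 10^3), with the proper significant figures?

0.135 × 64.3 ÷ 0.02306 × (9.4 × 10^3) = 3538451.8647…
Multiplication/division keeps the fewest significant figures: 0.135 → 3 s.f., 64.3 → 3 s.f., 0.02306 → 4 s.f., 9.4 × 10^3 → 2 s.f.; limit is 2.
Rounded to 2 significant figures: 3.5 × 10^6.

3.5 × 10^6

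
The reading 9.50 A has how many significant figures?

3

9.50: trailing zeros after a decimal point are significant.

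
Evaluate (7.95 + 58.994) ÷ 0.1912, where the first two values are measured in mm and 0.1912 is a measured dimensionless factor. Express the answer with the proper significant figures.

350.1 mm

7.95 mm + 58.994 mm = 66.944 mm; the sum is limited to 2 decimal places (4 s.f.).
Carrying full precision, 66.944 ÷ 0.1912 = 350.125523013… mm; 0.1912 has 4 s.f., so the result keeps min(4, 4) = 4 s.f.
Rounded to 4 significant figures: 350.1 mm.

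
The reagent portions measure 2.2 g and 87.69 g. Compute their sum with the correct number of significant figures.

89.9 g

2.2 g + 87.69 g = 89.89 g.
Addition/subtraction keeps the fewest decimal places: 2.2 → 1 decimal place, 87.69 → 2 decimal places; limit is 1.
Rounded to 1 decimal place: 89.9 g.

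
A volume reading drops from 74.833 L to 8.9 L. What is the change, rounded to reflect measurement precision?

65.9 L

74.833 L − 8.9 L = 65.933 L.
Addition/subtraction keeps the fewest decimal places: 74.833 → 3 decimal places, 8.9 → 1 decimal place; limit is 1.
Rounded to 1 decimal place: 65.9 L.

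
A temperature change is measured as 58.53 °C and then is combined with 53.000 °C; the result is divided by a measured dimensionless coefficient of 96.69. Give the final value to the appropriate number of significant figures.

58.53 °C + 53.000 °C = 111.530 °C; the sum is limited to 2 decimal places (5 s.f.).
Carrying full precision, 111.530 ÷ 96.69 = 1.15348019444… °C; 96.69 has 4 s.f., so the result keeps min(5, 4) = 4 s.f.
Rounded to 4 significant figures: 1.153 °C.

1.153 °C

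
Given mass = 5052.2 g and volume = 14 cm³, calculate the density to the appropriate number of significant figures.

density = 5052.2 g ÷ 14 cm³ = 360.871428571… g/cm³.
5052.2 has 5 significant figures; 14 has 2.
Division/multiplication keeps the fewest: 2 significant figures.
Rounded: 3.6 × 10^2 g/cm³.

3.6 × 10^2 g/cm³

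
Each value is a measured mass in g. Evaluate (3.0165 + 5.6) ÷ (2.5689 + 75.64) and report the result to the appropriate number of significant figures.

0.11

3.0165 + 5.6 = 8.6165, limited to 1 d.p. → 2 s.f.; 2.5689 + 75.64 = 78.2089, limited to 2 d.p. → 4 s.f.
Carrying full precision, 8.6165 ÷ 78.2089 = 0.110172883137…; keep min(2, 4) = 2 s.f.
Rounded to 2 significant figures: 0.11.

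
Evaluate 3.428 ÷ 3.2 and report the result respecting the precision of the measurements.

1.1

3.428 ÷ 3.2 = 1.07125
Multiplication/division keeps the fewest significant figures: 3.428 → 4 s.f., 3.2 → 2 s.f.; limit is 2.
Rounded to 2 significant figures: 1.1.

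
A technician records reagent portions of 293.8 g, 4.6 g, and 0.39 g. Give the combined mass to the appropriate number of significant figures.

298.8 g

293.8 g + 4.6 g + 0.39 g = 298.79 g.
Addition/subtraction keeps the fewest decimal places: 293.8 → 1 decimal place, 4.6 → 1 decimal place, 0.39 → 2 decimal places; limit is 1.
Rounded to 1 decimal place: 298.8 g.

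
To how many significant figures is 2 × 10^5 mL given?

1

2 × 10^5: in scientific notation every digit of the coefficient is significant.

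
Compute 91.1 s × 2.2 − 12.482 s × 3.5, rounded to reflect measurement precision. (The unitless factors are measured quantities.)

1.6 × 10^2 s

91.1 × 2.2 = 200.42 → 2.0 × 10^2 s (2 s.f., last digit at the 10^1 place).
12.482 × 3.5 = 43.687 → 44 s (2 s.f., last digit at the 10^0 place).
Difference: 156.733 s; keep the coarser place, 10^1.
Result: 1.6 × 10^2 s.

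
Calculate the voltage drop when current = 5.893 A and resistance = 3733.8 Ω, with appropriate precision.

2.200 × 10⁴ V

voltage drop = 5.893 A × 3733.8 Ω = 22003.2834 V.
5.893 has 4 significant figures; 3733.8 has 5.
Division/multiplication keeps the fewest: 4 significant figures.
Rounded: 2.200 × 10⁴ V.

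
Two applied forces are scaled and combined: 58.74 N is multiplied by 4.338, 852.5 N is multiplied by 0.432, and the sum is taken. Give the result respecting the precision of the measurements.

623 N

58.74 × 4.338 = 254.81412 → 254.8 N (4 s.f., last digit at the 10^-1 place).
852.5 × 0.432 = 368.28 → 3.68 × 10^2 N (3 s.f., last digit at the 10^0 place).
Sum: 623.09412 N; keep the coarser place, 10^0.
Result: 623 N.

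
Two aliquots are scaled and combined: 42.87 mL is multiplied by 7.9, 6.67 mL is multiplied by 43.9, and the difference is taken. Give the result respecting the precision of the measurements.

42.87 × 7.9 = 338.673 → 3.4 × 10^2 mL (2 s.f., last digit at the 10^1 place).
6.67 × 43.9 = 292.813 → 293 mL (3 s.f., last digit at the 10^0 place).
Difference: 45.86 mL; keep the coarser place, 10^1.
Result: 5 × 10^1 mL.

5 × 10^1 mL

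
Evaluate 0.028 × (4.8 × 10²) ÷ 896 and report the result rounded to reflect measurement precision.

0.028 × (4.8 × 10²) ÷ 896 = 0.015
Multiplication/division keeps the fewest significant figures: 0.028 → 2 s.f., 4.8 × 10² → 2 s.f., 896 → 3 s.f.; limit is 2.
Rounded to 2 significant figures: 0.015.

0.015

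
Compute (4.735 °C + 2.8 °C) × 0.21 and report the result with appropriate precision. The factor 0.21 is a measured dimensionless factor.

4.735 °C + 2.8 °C = 7.535 °C; the sum is limited to 1 decimal place (2 s.f.).
Carrying full precision, 7.535 × 0.21 = 1.58235 °C; 0.21 has 2 s.f., so the result keeps min(2, 2) = 2 s.f.
Rounded to 2 significant figures: 1.6 °C.

1.6 °C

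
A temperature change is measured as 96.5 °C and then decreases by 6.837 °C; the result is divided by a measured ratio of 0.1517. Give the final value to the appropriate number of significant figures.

5.91 × 10^2 °C

96.5 °C − 6.837 °C = 89.663 °C; the difference is limited to 1 decimal place (3 s.f.).
Carrying full precision, 89.663 ÷ 0.1517 = 591.05471325… °C; 0.1517 has 4 s.f., so the result keeps min(3, 4) = 3 s.f.
Rounded to 3 significant figures: 5.91 × 10^2 °C.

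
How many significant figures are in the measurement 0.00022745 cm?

5

0.00022745: leading zeros are not significant.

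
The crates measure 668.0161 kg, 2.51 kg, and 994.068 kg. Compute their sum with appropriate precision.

1664.59 kg

668.0161 kg + 2.51 kg + 994.068 kg = 1664.5941 kg.
Addition/subtraction keeps the fewest decimal places: 668.0161 → 4 decimal places, 2.51 → 2 decimal places, 994.068 → 3 decimal places; limit is 2.
Rounded to 2 decimal places: 1664.59 kg.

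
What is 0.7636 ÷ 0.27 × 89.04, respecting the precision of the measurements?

2.5 × 10^2

0.7636 ÷ 0.27 × 89.04 = 251.818311111…
Multiplication/division keeps the fewest significant figures: 0.7636 → 4 s.f., 0.27 → 2 s.f., 89.04 → 4 s.f.; limit is 2.
Rounded to 2 significant figures: 2.5 × 10^2.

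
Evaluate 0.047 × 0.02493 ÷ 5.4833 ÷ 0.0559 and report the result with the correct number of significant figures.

0.0038

0.047 × 0.02493 ÷ 5.4833 ÷ 0.0559 = 0.00382266571189…
Multiplication/division keeps the fewest significant figures: 0.047 → 2 s.f., 0.02493 → 4 s.f., 5.4833 → 5 s.f., 0.0559 → 3 s.f.; limit is 2.
Rounded to 2 significant figures: 0.0038.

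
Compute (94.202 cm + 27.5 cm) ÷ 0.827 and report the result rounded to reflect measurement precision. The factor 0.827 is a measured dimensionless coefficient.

94.202 cm + 27.5 cm = 121.702 cm; the sum is limited to 1 decimal place (4 s.f.).
Carrying full precision, 121.702 ÷ 0.827 = 147.160822249… cm; 0.827 has 3 s.f., so the result keeps min(4, 3) = 3 s.f.
Rounded to 3 significant figures: 147 cm.

147 cm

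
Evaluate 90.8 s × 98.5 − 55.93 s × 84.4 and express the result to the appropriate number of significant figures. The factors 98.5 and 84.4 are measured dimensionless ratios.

4.22 × 10³ s

90.8 × 98.5 = 8943.8 → 8.94 × 10³ s (3 s.f., last digit at the 10^1 place).
55.93 × 84.4 = 4720.492 → 4.72 × 10³ s (3 s.f., last digit at the 10^1 place).
Difference: 4223.308 s; keep the coarser place, 10^1.
Result: 4.22 × 10³ s.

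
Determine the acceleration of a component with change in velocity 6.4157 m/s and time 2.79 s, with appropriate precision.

acceleration = 6.4157 m/s ÷ 2.79 s = 2.29953405018… m/s².
6.4157 has 5 significant figures; 2.79 has 3.
Division/multiplication keeps the fewest: 3 significant figures.
Rounded: 2.30 m/s².

2.30 m/s²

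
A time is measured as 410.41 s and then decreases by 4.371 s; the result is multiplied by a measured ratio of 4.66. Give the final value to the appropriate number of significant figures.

410.41 s − 4.371 s = 406.039 s; the difference is limited to 2 decimal places (5 s.f.).
Carrying full precision, 406.039 × 4.66 = 1892.14174 s; 4.66 has 3 s.f., so the result keeps min(5, 3) = 3 s.f.
Rounded to 3 significant figures: 1.89 × 10³ s.

1.89 × 10³ s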